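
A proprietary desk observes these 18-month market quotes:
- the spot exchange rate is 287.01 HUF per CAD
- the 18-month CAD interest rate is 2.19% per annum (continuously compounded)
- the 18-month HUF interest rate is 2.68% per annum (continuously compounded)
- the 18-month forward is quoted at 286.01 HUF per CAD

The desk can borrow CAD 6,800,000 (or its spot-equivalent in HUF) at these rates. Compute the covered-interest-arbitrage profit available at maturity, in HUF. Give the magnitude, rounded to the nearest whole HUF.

HUF 21,905,511

T = 18/12 years.
Invest the CAD and cover forward: 6,800,000 × 1.033395518287 × 286.01 = HUF 2,009,817,874.86.
Convert at spot and invest in HUF: 6,800,000 × 287.01 × 1.041018957165 = HUF 2,031,723,386.09.
The quoted forward undervalues CAD, so borrow CAD, convert to HUF at spot, deposit the HUF at 2.68%, and buy CAD forward at 286.01 to cover the loan.
Profit = 2,031,723,386.09 − 2,009,817,874.86 = HUF 21,905,511.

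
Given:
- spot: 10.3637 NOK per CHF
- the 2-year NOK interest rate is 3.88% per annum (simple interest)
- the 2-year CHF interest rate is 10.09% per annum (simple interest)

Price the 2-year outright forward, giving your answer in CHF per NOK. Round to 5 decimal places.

T = 2 years.
NOK growth factor: 1 + 0.0388×2 = 1.077600.
CHF accumulates by 1 + 0.1009×2 = 1.201800.
So F = 10.3637 × 1.077600 / 1.201800 = 9.292664 (NOK/CHF).
Invert for CHF per NOK: 1 / 9.292664 = 0.10761.

0.10761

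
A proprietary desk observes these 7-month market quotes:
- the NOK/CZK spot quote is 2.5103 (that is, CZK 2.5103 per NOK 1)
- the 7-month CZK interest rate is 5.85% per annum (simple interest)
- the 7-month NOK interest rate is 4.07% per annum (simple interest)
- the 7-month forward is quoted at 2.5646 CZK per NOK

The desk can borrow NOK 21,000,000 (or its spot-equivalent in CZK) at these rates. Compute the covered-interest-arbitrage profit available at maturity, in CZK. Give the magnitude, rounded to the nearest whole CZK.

T = 7/12 years.
Route A — deposit NOK, sell forward: 21,000,000 × 1.0237416667 × 2.5646 = CZK 55,135,245.45.
Route B — convert at spot, deposit CZK: 21,000,000 × 2.5103 × 1.034125 = CZK 54,515,243.74.
The quoted forward overvalues NOK, so borrow CZK, buy NOK at spot, deposit the NOK at 4.07%, and sell the proceeds forward at 2.5646.
Arbitrage profit = |55,135,245.45 − 54,515,243.74| = CZK 620,002.

CZK 620,002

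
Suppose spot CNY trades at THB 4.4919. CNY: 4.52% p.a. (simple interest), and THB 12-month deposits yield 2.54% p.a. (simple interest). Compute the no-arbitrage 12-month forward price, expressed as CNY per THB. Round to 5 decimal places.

0.22692

T = 1 year.
THB accumulates by 1 + 0.0254×1 = 1.025400.
Growth of 1 CNY over T: 1 + 0.0452×1 = 1.045200.
CIP: F = S · (grow THB)/(grow CNY) = 4.4919 × 1.025400/1.045200 = 4.406807 THB per CNY.
Invert for CNY per THB: 1 / 4.406807 = 0.22692.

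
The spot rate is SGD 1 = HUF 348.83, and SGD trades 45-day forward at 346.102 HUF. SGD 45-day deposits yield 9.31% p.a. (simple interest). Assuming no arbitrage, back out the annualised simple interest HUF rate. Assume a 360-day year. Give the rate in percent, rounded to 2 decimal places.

2.98%

T = 45/360 years.
By CIP, F/S equals the HUF-to-SGD growth ratio: 346.102/348.83 = 0.9921796.
SGD growth factor: 1 + 0.0931×45/360 = 1.0116375.
That pins the HUF growth at 1.0037261.
r = (1.0037261 − 1)/(45/360) = 0.029809 → 2.98%.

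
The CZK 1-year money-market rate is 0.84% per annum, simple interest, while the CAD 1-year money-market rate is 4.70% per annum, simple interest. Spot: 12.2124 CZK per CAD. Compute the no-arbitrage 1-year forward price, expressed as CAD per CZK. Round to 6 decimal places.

T = 1 year.
CZK growth factor: 1 + 0.0084×1 = 1.008400.
CAD growth factor: 1 + 0.0470×1 = 1.047000.
Forward (CZK per CAD) = 12.2124 × 1.008400 / 1.047000 = 11.76216.
Invert for CAD per CZK: 1 / 11.76216 = 0.085018.

0.085018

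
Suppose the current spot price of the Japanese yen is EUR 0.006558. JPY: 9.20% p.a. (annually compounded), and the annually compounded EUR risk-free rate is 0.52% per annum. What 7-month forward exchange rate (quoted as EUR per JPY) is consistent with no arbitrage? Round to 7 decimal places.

T = 7/12 years.
Growth of 1 EUR over T: (1 + 0.0052)^(7/12) = 1.0030301.
Growth of 1 JPY over T: (1 + 0.0920)^(7/12) = 1.0526804.
So F = 0.006558 × 1.0030301 / 1.0526804 = 0.006248688 (EUR/JPY).

0.0062487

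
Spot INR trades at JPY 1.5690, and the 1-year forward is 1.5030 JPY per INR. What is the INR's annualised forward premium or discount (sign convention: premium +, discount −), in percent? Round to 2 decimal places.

T = 1 year.
Period premium: (1.5030 − 1.569)/1.569 = -0.0420650.
Per annum: -0.0420650 / 1 = -0.042065 = -4.21%.

-4.21%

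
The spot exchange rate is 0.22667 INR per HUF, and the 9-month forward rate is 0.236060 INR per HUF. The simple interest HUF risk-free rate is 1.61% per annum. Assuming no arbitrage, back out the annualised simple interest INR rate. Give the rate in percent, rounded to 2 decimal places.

T = 9/12 years.
F/S = 0.23606/0.22667 = 1.0414259 = (growth of INR) / (growth of HUF).
HUF growth factor: 1 + 0.0161×9/12 = 1.012075.
That pins the INR growth at 1.0540011.
(1.0540011 − 1)/T = 0.072001, i.e. 7.20%.

7.20%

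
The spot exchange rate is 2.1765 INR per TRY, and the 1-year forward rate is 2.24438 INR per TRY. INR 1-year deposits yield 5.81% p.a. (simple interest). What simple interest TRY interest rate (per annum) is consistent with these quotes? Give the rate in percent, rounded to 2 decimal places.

T = 1 year.
F/S = 2.24438/2.1765 = 1.0311877 = (growth of INR) / (growth of TRY).
The INR side grows by 1 + 0.0581×1 = 1.058100.
So the TRY growth factor = 1.0260984.
r = (1.0260984 − 1)/1 = 0.026098 → 2.61%.

2.61%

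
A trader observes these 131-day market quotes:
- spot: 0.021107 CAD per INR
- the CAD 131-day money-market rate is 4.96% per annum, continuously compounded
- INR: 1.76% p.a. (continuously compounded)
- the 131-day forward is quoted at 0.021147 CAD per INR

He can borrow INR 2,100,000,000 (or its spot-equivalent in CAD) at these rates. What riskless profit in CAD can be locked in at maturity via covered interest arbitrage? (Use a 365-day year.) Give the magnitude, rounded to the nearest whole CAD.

T = 131/365 years.
Keep in INR, deliver into the forward: 2,100,000,000·1.0063367048·0.021147 = CAD 44,690,104.82.
Swap to CAD now, deposit: 2,100,000,000·0.021107·1.0179610375 = CAD 45,120,817.60.
The quoted forward undervalues INR, so borrow INR, convert to CAD at spot, deposit the CAD at 4.96%, and buy INR forward at 0.021147 to cover the loan.
Arbitrage profit = |44,690,104.82 − 45,120,817.60| = CAD 430,713.

CAD 430,713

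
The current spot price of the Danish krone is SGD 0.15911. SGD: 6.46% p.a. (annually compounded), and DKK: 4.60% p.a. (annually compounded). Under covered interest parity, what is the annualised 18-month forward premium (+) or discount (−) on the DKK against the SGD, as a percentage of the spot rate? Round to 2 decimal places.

T = 18/12 years.
CIP forward (SGD per DKK) = 0.15911 × 1.0984485/1.0697875 = 0.16337276.
Annualised premium = (F − S)/S × (1/T) = (0.16337276 − 0.15911)/0.15911 ÷ (18/12) = 1.79%.

+1.79%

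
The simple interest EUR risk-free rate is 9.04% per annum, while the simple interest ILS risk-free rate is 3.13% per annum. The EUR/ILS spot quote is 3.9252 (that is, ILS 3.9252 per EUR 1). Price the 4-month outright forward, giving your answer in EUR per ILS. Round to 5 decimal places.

0.25973

T = 4/12 years.
Growth of 1 ILS over T: 1 + 0.0313×4/12 = 1.0104333.
EUR accumulates by 1 + 0.0904×4/12 = 1.0301333.
CIP: F = S · (grow ILS)/(grow EUR) = 3.9252 × 1.0104333/1.0301333 = 3.850136 ILS per EUR.
Quoted the other way: 1/3.850136 = 0.25973 EUR per ILS.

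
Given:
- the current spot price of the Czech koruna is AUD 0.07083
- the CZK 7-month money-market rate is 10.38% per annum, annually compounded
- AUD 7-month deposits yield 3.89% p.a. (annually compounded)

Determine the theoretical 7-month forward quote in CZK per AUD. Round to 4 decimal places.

T = 7/12 years.
AUD accumulates by (1 + 0.0389)^(7/12) = 1.02251107.
CZK accumulates by (1 + 0.1038)^(7/12) = 1.05930103.
CIP: F = S · (grow AUD)/(grow CZK) = 0.07083 × 1.02251107/1.05930103 = 0.068370045 AUD per CZK.
Invert for CZK per AUD: 1 / 0.068370045 = 14.6263.

14.6263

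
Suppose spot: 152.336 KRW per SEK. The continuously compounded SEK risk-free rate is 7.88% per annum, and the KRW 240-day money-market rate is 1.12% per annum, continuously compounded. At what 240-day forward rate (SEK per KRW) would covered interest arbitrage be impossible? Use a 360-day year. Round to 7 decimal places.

T = 240/360 years.
Growth of 1 KRW over T: e^(0.0112×240/360) = 1.0074946.
SEK growth factor: e^(0.0788×240/360) = 1.0539377.
So F = 152.336 × 1.0074946 / 1.0539377 = 145.6231 (KRW/SEK).
Quoted the other way: 1/145.6231 = 0.0068670 SEK per KRW.

0.0068670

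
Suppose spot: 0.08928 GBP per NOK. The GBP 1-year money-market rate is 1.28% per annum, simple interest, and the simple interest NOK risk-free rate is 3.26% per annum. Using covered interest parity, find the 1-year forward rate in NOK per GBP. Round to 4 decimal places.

T = 1 year.
GBP accumulates by 1 + 0.0128×1 = 1.012800.
NOK accumulates by 1 + 0.0326×1 = 1.032600.
CIP: F = S · (grow GBP)/(grow NOK) = 0.08928 × 1.012800/1.032600 = 0.087568065 GBP per NOK.
Quoted the other way: 1/0.087568065 = 11.4197 NOK per GBP.

11.4197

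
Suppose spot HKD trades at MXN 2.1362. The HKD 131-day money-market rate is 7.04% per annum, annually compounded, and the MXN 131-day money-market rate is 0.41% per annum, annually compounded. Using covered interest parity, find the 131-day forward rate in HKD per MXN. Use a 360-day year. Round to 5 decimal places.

T = 131/360 years.
MXN accumulates by (1 + 0.0041)^(131/360) = 1.001490.
HKD growth factor: (1 + 0.0704)^(131/360) = 1.0250652.
CIP: F = S · (grow MXN)/(grow HKD) = 2.1362 × 1.001490/1.0250652 = 2.087070 MXN per HKD.
Quoted the other way: 1/2.087070 = 0.47914 HKD per MXN.

0.47914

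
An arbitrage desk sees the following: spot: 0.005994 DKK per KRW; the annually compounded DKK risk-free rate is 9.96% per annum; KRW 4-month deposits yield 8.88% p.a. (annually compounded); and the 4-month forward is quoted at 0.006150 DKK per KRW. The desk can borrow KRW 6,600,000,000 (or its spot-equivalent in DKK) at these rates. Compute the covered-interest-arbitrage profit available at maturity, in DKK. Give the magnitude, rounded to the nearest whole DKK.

DKK 925,094

T = 4/12 years.
Keep in KRW, deliver into the forward: 6,600,000,000·1.0287646609·0.006150 = DKK 41,757,557.59.
Swap to DKK now, deposit: 6,600,000,000·0.005994·1.0321549754 = DKK 40,832,463.69.
The quoted forward overvalues KRW, so borrow DKK, buy KRW at spot, deposit the KRW at 8.88%, and sell the proceeds forward at 0.006150.
The gap between the two covered legs is DKK 925,094.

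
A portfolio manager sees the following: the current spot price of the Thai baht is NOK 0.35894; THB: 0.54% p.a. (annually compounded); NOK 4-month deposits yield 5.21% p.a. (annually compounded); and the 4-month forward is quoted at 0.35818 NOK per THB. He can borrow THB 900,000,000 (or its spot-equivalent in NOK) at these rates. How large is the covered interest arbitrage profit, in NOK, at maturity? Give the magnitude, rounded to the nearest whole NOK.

NOK 5,620,317

T = 4/12 years.
Route A — deposit THB, sell forward: 900,000,000 × 1.00179676969 × 0.35818 = NOK 322,941,210.27.
Route B — convert at spot, deposit NOK: 900,000,000 × 0.35894 × 1.01707350316 = NOK 328,561,526.90.
The quoted forward undervalues THB, so borrow THB, convert to NOK at spot, deposit the NOK at 5.21%, and buy THB forward at 0.35818 to cover the loan.
The gap between the two covered legs is NOK 5,620,317.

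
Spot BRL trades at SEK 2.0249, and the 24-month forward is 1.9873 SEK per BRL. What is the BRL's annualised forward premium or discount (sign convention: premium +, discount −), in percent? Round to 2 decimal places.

-0.93%

T = 2 years.
(F − S)/S = (1.9873 − 2.0249)/2.0249 = -0.0185688.
×(1/T) gives -0.93% p.a.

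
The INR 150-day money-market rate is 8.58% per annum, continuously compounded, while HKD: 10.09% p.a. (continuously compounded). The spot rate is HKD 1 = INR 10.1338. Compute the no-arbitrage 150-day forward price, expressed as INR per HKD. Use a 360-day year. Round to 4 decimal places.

10.0702

T = 150/360 years.
INR growth factor: e^(0.0858×150/360) = 1.03639671.
HKD growth factor: e^(0.1009×150/360) = 1.04293793.
So F = 10.1338 × 1.03639671 / 1.04293793 = 10.070242 (INR/HKD).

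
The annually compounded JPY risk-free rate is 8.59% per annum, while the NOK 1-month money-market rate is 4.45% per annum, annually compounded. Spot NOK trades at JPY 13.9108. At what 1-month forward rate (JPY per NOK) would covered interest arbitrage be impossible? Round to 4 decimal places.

T = 1/12 years.
JPY accumulates by (1 + 0.0859)^(1/12) = 1.00689106.
NOK growth factor: (1 + 0.0445)^(1/12) = 1.00363478.
Forward (JPY per NOK) = 13.9108 × 1.00689106 / 1.00363478 = 13.955933.

13.9559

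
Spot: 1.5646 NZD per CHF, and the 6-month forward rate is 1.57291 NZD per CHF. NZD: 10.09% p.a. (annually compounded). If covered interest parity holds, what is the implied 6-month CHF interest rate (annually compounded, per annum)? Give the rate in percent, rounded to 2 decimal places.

T = 6/12 years.
F/S = 1.57291/1.5646 = 1.0053113 = (growth of NZD) / (growth of CHF).
NZD growth factor: (1 + 0.1009)^(6/12) = 1.0492378.
That pins the CHF growth at 1.0436944.
r = 1.0436944^(12/6) − 1 = 0.089298 → 8.93%.

8.93%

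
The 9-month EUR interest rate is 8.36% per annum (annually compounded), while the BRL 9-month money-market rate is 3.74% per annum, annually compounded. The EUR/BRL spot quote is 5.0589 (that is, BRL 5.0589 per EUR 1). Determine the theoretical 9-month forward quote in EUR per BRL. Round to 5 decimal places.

0.20424

T = 9/12 years.
BRL growth factor: (1 + 0.0374)^(9/12) = 1.0279209.
Growth of 1 EUR over T: (1 + 0.0836)^(9/12) = 1.0620666.
Forward (BRL per EUR) = 5.0589 × 1.0279209 / 1.0620666 = 4.896255.
Quoted the other way: 1/4.896255 = 0.20424 EUR per BRL.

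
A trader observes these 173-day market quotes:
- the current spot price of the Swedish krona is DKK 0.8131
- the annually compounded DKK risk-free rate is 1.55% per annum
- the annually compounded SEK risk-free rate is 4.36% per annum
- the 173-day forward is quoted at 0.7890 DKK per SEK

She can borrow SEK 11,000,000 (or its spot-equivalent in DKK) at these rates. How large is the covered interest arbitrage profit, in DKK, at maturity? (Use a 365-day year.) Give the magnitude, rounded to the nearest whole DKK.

T = 173/365 years.
Keep in SEK, deliver into the forward: 11,000,000·1.020433345·0.7890 = DKK 8,856,341.00.
Swap to DKK now, deposit: 11,000,000·0.8131·1.007316859 = DKK 9,009,542.72.
The quoted forward undervalues SEK, so borrow SEK, convert to DKK at spot, deposit the DKK at 1.55%, and buy SEK forward at 0.7890 to cover the loan.
Arbitrage profit = |8,856,341.00 − 9,009,542.72| = DKK 153,202.

DKK 153,202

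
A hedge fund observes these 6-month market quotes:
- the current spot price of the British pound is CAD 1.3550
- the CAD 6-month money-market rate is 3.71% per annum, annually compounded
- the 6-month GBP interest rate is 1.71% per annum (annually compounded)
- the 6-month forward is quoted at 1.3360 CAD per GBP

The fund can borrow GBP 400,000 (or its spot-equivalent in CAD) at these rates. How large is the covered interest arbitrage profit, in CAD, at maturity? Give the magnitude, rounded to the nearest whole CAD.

T = 6/12 years.
Route A — deposit GBP, sell forward: 400,000 × 1.00851376 × 1.3360 = CAD 538,949.75.
Route B — convert at spot, deposit CAD: 400,000 × 1.3550 × 1.01838107 = CAD 551,962.54.
The quoted forward undervalues GBP, so borrow GBP, convert to CAD at spot, deposit the CAD at 3.71%, and buy GBP forward at 1.3360 to cover the loan.
Profit = 551,962.54 − 538,949.75 = CAD 13,013.

CAD 13,013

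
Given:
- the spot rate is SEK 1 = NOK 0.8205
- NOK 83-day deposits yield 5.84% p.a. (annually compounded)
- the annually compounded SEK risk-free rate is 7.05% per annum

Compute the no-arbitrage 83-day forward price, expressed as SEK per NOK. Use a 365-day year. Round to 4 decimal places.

1.2219

T = 83/365 years.
NOK accumulates by (1 + 0.0584)^(83/365) = 1.0129903.
Growth of 1 SEK over T: (1 + 0.0705)^(83/365) = 1.0156122.
Forward (NOK per SEK) = 0.8205 × 1.0129903 / 1.0156122 = 0.8183818.
Invert for SEK per NOK: 1 / 0.8183818 = 1.2219.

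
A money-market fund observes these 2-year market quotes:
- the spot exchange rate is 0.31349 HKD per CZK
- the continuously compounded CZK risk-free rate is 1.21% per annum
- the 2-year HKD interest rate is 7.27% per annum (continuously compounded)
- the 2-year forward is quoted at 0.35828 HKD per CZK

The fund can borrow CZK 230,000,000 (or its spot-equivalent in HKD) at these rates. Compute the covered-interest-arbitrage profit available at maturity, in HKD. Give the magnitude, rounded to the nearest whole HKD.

T = 2 years.
Invest the CZK and cover forward: 230,000,000 × 1.0244951964 × 0.35828 = HKD 84,422,911.96.
Convert at spot and invest in HKD: 230,000,000 × 0.31349 × 1.1565020786 = HKD 83,386,922.42.
The quoted forward overvalues CZK, so borrow HKD, buy CZK at spot, deposit the CZK at 1.21%, and sell the proceeds forward at 0.35828.
Profit = 84,422,911.96 − 83,386,922.42 = HKD 1,035,990.

HKD 1,035,990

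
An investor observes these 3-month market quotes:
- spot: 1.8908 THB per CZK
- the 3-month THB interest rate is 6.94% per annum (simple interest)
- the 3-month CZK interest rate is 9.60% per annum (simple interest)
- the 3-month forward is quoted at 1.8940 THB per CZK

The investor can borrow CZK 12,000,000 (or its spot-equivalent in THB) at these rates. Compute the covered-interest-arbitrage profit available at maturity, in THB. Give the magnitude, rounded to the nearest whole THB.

THB 190,207

T = 3/12 years.
Route A — deposit CZK, sell forward: 12,000,000 × 1.024000 × 1.8940 = THB 23,273,472.00.
Route B — convert at spot, deposit THB: 12,000,000 × 1.8908 × 1.017350 = THB 23,083,264.56.
The quoted forward overvalues CZK, so borrow THB, buy CZK at spot, deposit the CZK at 9.60%, and sell the proceeds forward at 1.8940.
Profit = 23,273,472.00 − 23,083,264.56 = THB 190,207.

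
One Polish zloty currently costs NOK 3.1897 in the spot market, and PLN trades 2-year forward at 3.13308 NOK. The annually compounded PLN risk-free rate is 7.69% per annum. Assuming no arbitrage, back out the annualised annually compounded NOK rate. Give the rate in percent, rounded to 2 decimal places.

T = 2 years.
F/S = 3.13308/3.1897 = 0.9822491 = (growth of NOK) / (growth of PLN).
The PLN side grows by (1 + 0.0769)^2 = 1.1597136.
Hence g_NOK = 1.1391276.
r = 1.1391276^(1/2) − 1 = 0.067299 → 6.73%.

6.73%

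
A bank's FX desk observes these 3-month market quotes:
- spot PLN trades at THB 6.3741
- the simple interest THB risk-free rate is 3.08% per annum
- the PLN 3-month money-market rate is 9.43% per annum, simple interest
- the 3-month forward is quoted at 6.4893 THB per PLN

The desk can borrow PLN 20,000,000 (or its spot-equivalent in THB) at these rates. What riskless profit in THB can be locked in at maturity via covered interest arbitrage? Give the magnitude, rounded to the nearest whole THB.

T = 3/12 years.
Invest the PLN and cover forward: 20,000,000 × 1.023575 × 6.4893 = THB 132,845,704.95.
Convert at spot and invest in THB: 20,000,000 × 6.3741 × 1.007700 = THB 128,463,611.40.
The quoted forward overvalues PLN, so borrow THB, buy PLN at spot, deposit the PLN at 9.43%, and sell the proceeds forward at 6.4893.
The gap between the two covered legs is THB 4,382,094.

THB 4,382,094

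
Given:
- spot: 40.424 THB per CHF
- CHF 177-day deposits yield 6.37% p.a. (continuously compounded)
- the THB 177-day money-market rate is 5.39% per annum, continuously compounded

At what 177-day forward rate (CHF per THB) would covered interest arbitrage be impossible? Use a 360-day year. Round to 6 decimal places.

0.024857

T = 177/360 years.
THB growth factor: e^(0.0539×177/360) = 1.0268551.
CHF accumulates by e^(0.0637×177/360) = 1.0318148.
So F = 40.424 × 1.0268551 / 1.0318148 = 40.22969 (THB/CHF).
Invert for CHF per THB: 1 / 40.22969 = 0.024857.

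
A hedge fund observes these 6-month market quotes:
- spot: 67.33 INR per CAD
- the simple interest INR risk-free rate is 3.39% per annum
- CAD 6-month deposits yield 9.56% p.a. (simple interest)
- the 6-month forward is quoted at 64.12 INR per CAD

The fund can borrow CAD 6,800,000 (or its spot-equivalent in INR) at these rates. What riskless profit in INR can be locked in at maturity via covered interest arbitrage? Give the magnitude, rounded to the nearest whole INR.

T = 6/12 years.
Keep in CAD, deliver into the forward: 6,800,000·1.047800·64.12 = INR 456,857,564.80.
Swap to INR now, deposit: 6,800,000·67.33·1.016950 = INR 465,604,455.80.
The quoted forward undervalues CAD, so borrow CAD, convert to INR at spot, deposit the INR at 3.39%, and buy CAD forward at 64.12 to cover the loan.
Profit = 465,604,455.80 − 456,857,564.80 = INR 8,746,891.

INR 8,746,891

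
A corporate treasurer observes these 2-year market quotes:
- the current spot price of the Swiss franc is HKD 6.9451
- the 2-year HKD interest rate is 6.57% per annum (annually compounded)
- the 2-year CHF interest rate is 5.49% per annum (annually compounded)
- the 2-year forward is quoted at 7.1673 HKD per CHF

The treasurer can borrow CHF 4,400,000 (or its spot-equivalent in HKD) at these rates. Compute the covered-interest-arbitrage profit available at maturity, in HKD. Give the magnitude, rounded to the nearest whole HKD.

HKD 388,112

T = 2 years.
Route A — deposit CHF, sell forward: 4,400,000 × 1.11281401 × 7.1673 = HKD 35,093,836.16.
Route B — convert at spot, deposit HKD: 4,400,000 × 6.9451 × 1.13571649 = HKD 34,705,724.22.
The quoted forward overvalues CHF, so borrow HKD, buy CHF at spot, deposit the CHF at 5.49%, and sell the proceeds forward at 7.1673.
Profit = 35,093,836.16 − 34,705,724.22 = HKD 388,112.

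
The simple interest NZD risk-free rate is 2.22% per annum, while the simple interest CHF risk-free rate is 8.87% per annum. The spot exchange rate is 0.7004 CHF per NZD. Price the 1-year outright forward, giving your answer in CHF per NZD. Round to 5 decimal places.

0.74597

T = 1 year.
CHF accumulates by 1 + 0.0887×1 = 1.088700.
NZD accumulates by 1 + 0.0222×1 = 1.022200.
Forward (CHF per NZD) = 0.7004 × 1.088700 / 1.022200 = 0.7459651.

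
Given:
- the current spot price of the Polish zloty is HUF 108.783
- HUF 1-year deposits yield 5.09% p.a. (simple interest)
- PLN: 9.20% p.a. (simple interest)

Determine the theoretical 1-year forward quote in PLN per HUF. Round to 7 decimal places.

0.0095521

T = 1 year.
HUF growth factor: 1 + 0.0509×1 = 1.050900.
PLN accumulates by 1 + 0.0920×1 = 1.092000.
CIP: F = S · (grow HUF)/(grow PLN) = 108.783 × 1.050900/1.092000 = 104.6887 HUF per PLN.
Quoted the other way: 1/104.6887 = 0.0095521 PLN per HUF.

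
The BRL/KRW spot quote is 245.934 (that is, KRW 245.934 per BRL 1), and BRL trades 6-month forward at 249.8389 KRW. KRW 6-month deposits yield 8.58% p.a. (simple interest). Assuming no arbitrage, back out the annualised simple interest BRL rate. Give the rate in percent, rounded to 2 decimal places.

5.32%

T = 6/12 years.
By CIP, F/S equals the KRW-to-BRL growth ratio: 249.8389/245.934 = 1.0158778.
KRW growth factor: 1 + 0.0858×6/12 = 1.042900.
So the BRL growth factor = 1.0265999.
r = (1.0265999 − 1)/(6/12) = 0.053200 → 5.32%.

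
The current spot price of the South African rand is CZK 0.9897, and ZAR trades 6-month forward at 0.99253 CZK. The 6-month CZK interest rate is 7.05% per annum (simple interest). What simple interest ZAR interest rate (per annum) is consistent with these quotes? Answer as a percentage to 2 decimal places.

6.46%

T = 6/12 years.
F/S = 0.99253/0.9897 = 1.0028595 = (growth of CZK) / (growth of ZAR).
The CZK side grows by 1 + 0.0705×6/12 = 1.035250.
So the ZAR growth factor = 1.0322981.
(1.0322981 − 1)/T = 0.064596, i.e. 6.46%.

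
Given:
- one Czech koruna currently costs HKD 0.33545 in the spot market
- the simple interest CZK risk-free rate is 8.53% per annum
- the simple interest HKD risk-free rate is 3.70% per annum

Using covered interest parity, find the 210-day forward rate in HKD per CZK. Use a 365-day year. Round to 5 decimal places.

T = 210/365 years.
Growth of 1 HKD over T: 1 + 0.0370×210/365 = 1.0212877.
Growth of 1 CZK over T: 1 + 0.0853×210/365 = 1.0490767.
CIP: F = S · (grow HKD)/(grow CZK) = 0.33545 × 1.0212877/1.0490767 = 0.3265643 HKD per CZK.

0.32656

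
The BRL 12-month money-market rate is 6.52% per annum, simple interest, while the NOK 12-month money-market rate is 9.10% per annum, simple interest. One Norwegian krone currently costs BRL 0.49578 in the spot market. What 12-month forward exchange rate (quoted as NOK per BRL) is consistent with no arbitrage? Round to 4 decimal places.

T = 1 year.
BRL growth factor: 1 + 0.0652×1 = 1.065200.
Growth of 1 NOK over T: 1 + 0.0910×1 = 1.091000.
CIP: F = S · (grow BRL)/(grow NOK) = 0.49578 × 1.065200/1.091000 = 0.4840558 BRL per NOK.
Invert for NOK per BRL: 1 / 0.4840558 = 2.0659.

2.0659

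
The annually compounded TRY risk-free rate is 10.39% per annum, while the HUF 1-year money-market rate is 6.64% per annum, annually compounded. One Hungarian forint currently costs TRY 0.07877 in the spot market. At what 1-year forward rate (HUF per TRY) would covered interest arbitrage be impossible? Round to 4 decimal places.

T = 1 year.
TRY growth factor: (1 + 0.1039)^1 = 1.103900.
Growth of 1 HUF over T: (1 + 0.0664)^1 = 1.066400.
Forward (TRY per HUF) = 0.07877 × 1.103900 / 1.066400 = 0.081539950.
Quoted the other way: 1/0.081539950 = 12.2639 HUF per TRY.

12.2639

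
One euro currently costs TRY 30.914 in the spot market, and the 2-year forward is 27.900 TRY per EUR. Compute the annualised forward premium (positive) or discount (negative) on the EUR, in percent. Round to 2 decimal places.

T = 2 years.
EUR trades forward at -9.74963% vs spot over the period.
×(1/T) gives -4.87% p.a.

-4.87%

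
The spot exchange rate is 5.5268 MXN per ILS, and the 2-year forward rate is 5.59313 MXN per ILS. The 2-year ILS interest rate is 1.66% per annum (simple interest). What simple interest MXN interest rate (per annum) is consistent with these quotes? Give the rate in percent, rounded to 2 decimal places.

2.28%

T = 2 years.
By CIP, F/S equals the MXN-to-ILS growth ratio: 5.59313/5.5268 = 1.0120015.
The ILS side grows by 1 + 0.0166×2 = 1.033200.
So the MXN growth factor = 1.0455999.
(1.0455999 − 1)/T = 0.022800, i.e. 2.28%.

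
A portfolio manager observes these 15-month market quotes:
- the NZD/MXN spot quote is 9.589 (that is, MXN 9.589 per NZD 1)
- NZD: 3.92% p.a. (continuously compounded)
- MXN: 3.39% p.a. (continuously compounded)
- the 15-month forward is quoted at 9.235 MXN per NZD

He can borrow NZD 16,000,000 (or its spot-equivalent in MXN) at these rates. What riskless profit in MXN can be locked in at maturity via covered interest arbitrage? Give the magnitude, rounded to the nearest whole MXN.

MXN 4,884,497

T = 15/12 years.
Route A — deposit NZD, sell forward: 16,000,000 × 1.05022035074 × 9.235 = MXN 155,180,559.03.
Route B — convert at spot, deposit MXN: 16,000,000 × 9.589 × 1.04328563752 = MXN 160,065,055.65.
The quoted forward undervalues NZD, so borrow NZD, convert to MXN at spot, deposit the MXN at 3.39%, and buy NZD forward at 9.235 to cover the loan.
Arbitrage profit = |155,180,559.03 − 160,065,055.65| = MXN 4,884,497.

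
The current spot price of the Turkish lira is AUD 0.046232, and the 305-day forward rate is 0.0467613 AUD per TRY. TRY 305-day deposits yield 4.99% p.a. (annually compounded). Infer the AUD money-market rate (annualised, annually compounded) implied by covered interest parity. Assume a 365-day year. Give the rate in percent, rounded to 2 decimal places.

6.43%

T = 305/365 years.
CIP gives F = S · g_AUD/g_TRY, so g_AUD/g_TRY = 0.0467613/0.046232 = 1.0114488.
TRY growth factor: (1 + 0.0499)^(305/365) = 1.0415295.
So the AUD growth factor = 1.0534538.
r = 1.0534538^(365/305) − 1 = 0.064301 → 6.43%.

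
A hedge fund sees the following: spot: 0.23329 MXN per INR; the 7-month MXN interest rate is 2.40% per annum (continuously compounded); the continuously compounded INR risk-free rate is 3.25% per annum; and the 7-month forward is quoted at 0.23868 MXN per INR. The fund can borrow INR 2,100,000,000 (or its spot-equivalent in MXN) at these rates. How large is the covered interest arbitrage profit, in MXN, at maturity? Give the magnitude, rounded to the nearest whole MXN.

MXN 14,005,133

T = 7/12 years.
Route A — deposit INR, sell forward: 2,100,000,000 × 1.0191391836 × 0.23868 = MXN 510,821,094.72.
Route B — convert at spot, deposit MXN: 2,100,000,000 × 0.23329 × 1.01409845894 = MXN 496,815,961.92.
The quoted forward overvalues INR, so borrow MXN, buy INR at spot, deposit the INR at 3.25%, and sell the proceeds forward at 0.23868.
Profit = 510,821,094.72 − 496,815,961.92 = MXN 14,005,133.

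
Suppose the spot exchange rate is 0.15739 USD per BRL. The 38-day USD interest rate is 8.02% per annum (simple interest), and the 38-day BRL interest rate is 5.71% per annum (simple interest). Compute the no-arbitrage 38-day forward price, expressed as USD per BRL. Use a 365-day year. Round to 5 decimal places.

0.15777

T = 38/365 years.
Growth of 1 USD over T: 1 + 0.0802×38/365 = 1.0083496.
BRL accumulates by 1 + 0.0571×38/365 = 1.0059447.
Forward (USD per BRL) = 0.15739 × 1.0083496 / 1.0059447 = 0.1577663.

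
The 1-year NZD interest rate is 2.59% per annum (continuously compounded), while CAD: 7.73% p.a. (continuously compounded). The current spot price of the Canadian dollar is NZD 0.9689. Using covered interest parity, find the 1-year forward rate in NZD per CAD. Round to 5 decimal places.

0.92036

T = 1 year.
Growth of 1 NZD over T: e^(0.0259×1) = 1.0262383.
CAD accumulates by e^(0.0773×1) = 1.0803661.
Forward (NZD per CAD) = 0.9689 × 1.0262383 / 1.0803661 = 0.9203568.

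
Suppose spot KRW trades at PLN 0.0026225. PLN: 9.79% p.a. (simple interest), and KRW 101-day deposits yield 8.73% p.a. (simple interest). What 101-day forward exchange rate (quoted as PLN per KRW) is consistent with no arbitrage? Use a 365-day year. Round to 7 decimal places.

0.0026300

T = 101/365 years.
PLN accumulates by 1 + 0.0979×101/365 = 1.0270901.
KRW accumulates by 1 + 0.0873×101/365 = 1.024157.
So F = 0.0026225 × 1.0270901 / 1.024157 = 0.002630011 (PLN/KRW).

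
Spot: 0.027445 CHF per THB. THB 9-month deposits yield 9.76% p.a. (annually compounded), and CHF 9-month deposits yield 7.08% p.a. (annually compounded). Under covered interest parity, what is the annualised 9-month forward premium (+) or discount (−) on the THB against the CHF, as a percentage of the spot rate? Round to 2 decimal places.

T = 9/12 years.
No-arbitrage forward: 0.027445 × 1.0526434 / 1.0723414 = 0.026940859 CHF/THB.
Annualised premium = (F − S)/S × (1/T) = (0.026940859 − 0.027445)/0.027445 ÷ (9/12) = -2.45%.

-2.45%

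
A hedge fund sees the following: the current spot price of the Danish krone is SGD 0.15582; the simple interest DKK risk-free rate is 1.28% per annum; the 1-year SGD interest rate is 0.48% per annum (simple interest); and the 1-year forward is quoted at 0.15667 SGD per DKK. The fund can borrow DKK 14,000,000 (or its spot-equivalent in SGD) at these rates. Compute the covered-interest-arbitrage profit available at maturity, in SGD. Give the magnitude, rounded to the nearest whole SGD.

T = 1 year.
Route A — deposit DKK, sell forward: 14,000,000 × 1.012800 × 0.15667 = SGD 2,221,455.26.
Route B — convert at spot, deposit SGD: 14,000,000 × 0.15582 × 1.004800 = SGD 2,191,951.10.
The quoted forward overvalues DKK, so borrow SGD, buy DKK at spot, deposit the DKK at 1.28%, and sell the proceeds forward at 0.15667.
Profit = 2,221,455.26 − 2,191,951.10 = SGD 29,504.

SGD 29,504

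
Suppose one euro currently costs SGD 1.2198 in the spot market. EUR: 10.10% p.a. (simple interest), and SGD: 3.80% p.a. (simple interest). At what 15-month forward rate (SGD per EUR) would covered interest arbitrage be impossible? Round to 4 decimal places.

T = 15/12 years.
SGD growth factor: 1 + 0.0380×15/12 = 1.047500.
EUR accumulates by 1 + 0.1010×15/12 = 1.126250.
So F = 1.2198 × 1.047500 / 1.126250 = 1.134509 (SGD/EUR).

1.1345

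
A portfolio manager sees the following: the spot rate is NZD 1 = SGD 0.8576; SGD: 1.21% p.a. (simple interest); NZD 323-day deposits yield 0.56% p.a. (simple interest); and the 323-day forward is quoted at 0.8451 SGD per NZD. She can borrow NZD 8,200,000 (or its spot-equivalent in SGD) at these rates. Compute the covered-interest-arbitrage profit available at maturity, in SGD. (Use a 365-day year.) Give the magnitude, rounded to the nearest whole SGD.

T = 323/365 years.
Invest the NZD and cover forward: 8,200,000 × 1.004955616 × 0.8451 = SGD 6,964,161.53.
Convert at spot and invest in SGD: 8,200,000 × 0.8576 × 1.010707671 = SGD 7,107,619.77.
The quoted forward undervalues NZD, so borrow NZD, convert to SGD at spot, deposit the SGD at 1.21%, and buy NZD forward at 0.8451 to cover the loan.
Profit = 7,107,619.77 − 6,964,161.53 = SGD 143,458.

SGD 143,458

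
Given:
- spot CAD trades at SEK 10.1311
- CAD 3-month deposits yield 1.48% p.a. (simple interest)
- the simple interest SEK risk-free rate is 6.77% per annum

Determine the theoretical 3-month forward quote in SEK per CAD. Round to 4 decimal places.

T = 3/12 years.
SEK growth factor: 1 + 0.0677×3/12 = 1.016925.
Growth of 1 CAD over T: 1 + 0.0148×3/12 = 1.003700.
CIP: F = S · (grow SEK)/(grow CAD) = 10.1311 × 1.016925/1.003700 = 10.264590 SEK per CAD.

10.2646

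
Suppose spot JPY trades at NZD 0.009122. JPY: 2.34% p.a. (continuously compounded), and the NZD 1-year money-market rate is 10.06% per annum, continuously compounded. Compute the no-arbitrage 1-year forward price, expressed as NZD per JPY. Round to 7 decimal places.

T = 1 year.
NZD accumulates by e^(0.1006×1) = 1.1058342.
Growth of 1 JPY over T: e^(0.0234×1) = 1.0236759.
Forward (NZD per JPY) = 0.009122 × 1.1058342 / 1.0236759 = 0.009854115.

0.0098541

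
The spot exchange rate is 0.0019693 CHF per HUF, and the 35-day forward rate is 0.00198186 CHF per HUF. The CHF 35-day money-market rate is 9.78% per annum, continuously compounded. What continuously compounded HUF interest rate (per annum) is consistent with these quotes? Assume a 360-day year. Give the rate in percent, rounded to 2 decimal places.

T = 35/360 years.
CIP gives F = S · g_CHF/g_HUF, so g_CHF/g_HUF = 0.00198186/0.0019693 = 1.0063779.
The CHF side grows by e^(0.0978×35/360) = 1.0095537.
Hence g_HUF = 1.0031557.
Take logs: ln 1.0031557 / (35/360) = 0.032408, so 3.24%.

3.24%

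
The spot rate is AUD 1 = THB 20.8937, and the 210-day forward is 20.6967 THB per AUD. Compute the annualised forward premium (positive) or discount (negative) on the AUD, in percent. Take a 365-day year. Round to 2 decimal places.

T = 210/365 years.
(F − S)/S = (20.6967 − 20.8937)/20.8937 = -0.0094287.
×(1/T) gives -1.64% p.a.

-1.64%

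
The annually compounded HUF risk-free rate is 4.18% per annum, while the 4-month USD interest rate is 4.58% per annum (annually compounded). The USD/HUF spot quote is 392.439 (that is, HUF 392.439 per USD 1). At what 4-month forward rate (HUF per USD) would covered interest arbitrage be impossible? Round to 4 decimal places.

T = 4/12 years.
Growth of 1 HUF over T: (1 + 0.0418)^(4/12) = 1.013743582.
Growth of 1 USD over T: (1 + 0.0458)^(4/12) = 1.015039351.
So F = 392.439 × 1.013743582 / 1.015039351 = 391.938024 (HUF/USD).

391.9380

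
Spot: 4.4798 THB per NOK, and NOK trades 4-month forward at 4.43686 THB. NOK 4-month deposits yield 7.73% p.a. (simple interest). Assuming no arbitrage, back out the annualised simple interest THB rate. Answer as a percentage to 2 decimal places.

4.78%

T = 4/12 years.
CIP gives F = S · g_THB/g_NOK, so g_THB/g_NOK = 4.43686/4.4798 = 0.9904148.
The NOK side grows by 1 + 0.0773×4/12 = 1.0257667.
Hence g_THB = 1.0159345.
(1.0159345 − 1)/T = 0.047803, i.e. 4.78%.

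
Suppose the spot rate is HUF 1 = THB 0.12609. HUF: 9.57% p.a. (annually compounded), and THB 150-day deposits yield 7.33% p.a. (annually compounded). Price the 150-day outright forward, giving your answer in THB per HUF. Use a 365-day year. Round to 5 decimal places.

0.12502

T = 150/365 years.
Growth of 1 THB over T: (1 + 0.0733)^(150/365) = 1.0294971.
HUF accumulates by (1 + 0.0957)^(150/365) = 1.0382732.
Forward (THB per HUF) = 0.12609 × 1.0294971 / 1.0382732 = 0.1250242.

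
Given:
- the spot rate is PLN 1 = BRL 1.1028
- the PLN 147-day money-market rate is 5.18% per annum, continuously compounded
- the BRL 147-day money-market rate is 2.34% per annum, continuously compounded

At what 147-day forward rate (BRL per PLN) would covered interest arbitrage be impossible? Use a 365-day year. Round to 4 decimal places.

1.0903

T = 147/365 years.
BRL growth factor: e^(0.0234×147/365) = 1.0094687.
PLN growth factor: e^(0.0518×147/365) = 1.021081.
CIP: F = S · (grow BRL)/(grow PLN) = 1.1028 × 1.0094687/1.021081 = 1.090258 BRL per PLN.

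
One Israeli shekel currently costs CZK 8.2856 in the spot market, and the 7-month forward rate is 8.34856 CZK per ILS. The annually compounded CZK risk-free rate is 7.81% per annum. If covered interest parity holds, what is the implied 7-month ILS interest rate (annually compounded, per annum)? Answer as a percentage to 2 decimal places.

T = 7/12 years.
CIP gives F = S · g_CZK/g_ILS, so g_CZK/g_ILS = 8.34856/8.2856 = 1.0075987.
The CZK side grows by (1 + 0.0781)^(7/12) = 1.0448432.
Hence g_ILS = 1.0369636.
r = 1.0369636^(12/7) − 1 = 0.064200 → 6.42%.

6.42%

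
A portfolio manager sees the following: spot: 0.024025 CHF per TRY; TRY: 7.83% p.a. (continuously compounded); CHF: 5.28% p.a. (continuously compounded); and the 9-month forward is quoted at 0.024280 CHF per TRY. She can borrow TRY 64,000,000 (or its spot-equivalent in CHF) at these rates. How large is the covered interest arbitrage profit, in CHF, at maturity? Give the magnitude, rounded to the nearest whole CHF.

T = 9/12 years.
Invest the TRY and cover forward: 64,000,000 × 1.060483568 × 0.024280 = CHF 1,647,906.63.
Convert at spot and invest in CHF: 64,000,000 × 0.024025 × 1.040394533 = CHF 1,599,710.63.
The quoted forward overvalues TRY, so borrow CHF, buy TRY at spot, deposit the TRY at 7.83%, and sell the proceeds forward at 0.024280.
Arbitrage profit = |1,647,906.63 − 1,599,710.63| = CHF 48,196.

CHF 48,196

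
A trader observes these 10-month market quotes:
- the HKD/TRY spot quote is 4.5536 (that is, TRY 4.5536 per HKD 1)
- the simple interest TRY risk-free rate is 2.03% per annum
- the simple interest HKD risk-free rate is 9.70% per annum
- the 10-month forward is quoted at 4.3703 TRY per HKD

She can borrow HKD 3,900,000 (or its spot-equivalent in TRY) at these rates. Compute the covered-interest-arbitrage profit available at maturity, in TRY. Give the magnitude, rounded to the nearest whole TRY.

TRY 362,443

T = 10/12 years.
Route A — deposit HKD, sell forward: 3,900,000 × 1.0808333333 × 4.3703 = TRY 18,421,907.07.
Route B — convert at spot, deposit TRY: 3,900,000 × 4.5536 × 1.0169166667 = TRY 18,059,463.76.
The quoted forward overvalues HKD, so borrow TRY, buy HKD at spot, deposit the HKD at 9.70%, and sell the proceeds forward at 4.3703.
The gap between the two covered legs is TRY 362,443.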